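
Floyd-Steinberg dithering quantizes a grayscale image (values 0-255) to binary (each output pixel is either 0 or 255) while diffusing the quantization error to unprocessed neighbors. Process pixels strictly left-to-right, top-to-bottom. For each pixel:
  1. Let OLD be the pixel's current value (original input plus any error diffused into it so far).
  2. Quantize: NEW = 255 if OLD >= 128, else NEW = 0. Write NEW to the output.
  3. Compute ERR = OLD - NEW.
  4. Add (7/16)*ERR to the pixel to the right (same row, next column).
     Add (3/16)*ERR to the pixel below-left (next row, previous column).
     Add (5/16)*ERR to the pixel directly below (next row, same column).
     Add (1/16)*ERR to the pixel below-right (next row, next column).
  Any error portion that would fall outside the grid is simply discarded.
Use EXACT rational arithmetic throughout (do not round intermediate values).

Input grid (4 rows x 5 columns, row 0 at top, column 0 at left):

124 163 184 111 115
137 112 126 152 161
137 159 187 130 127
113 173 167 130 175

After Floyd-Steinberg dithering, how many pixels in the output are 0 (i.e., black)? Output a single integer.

(0,0): OLD=124 → NEW=0, ERR=124
(0,1): OLD=869/4 → NEW=255, ERR=-151/4
(0,2): OLD=10719/64 → NEW=255, ERR=-5601/64
(0,3): OLD=74457/1024 → NEW=0, ERR=74457/1024
(0,4): OLD=2405359/16384 → NEW=255, ERR=-1772561/16384
(1,0): OLD=10795/64 → NEW=255, ERR=-5525/64
(1,1): OLD=27533/512 → NEW=0, ERR=27533/512
(1,2): OLD=2186481/16384 → NEW=255, ERR=-1991439/16384
(1,3): OLD=6277709/65536 → NEW=0, ERR=6277709/65536
(1,4): OLD=182078727/1048576 → NEW=255, ERR=-85308153/1048576
(2,0): OLD=983903/8192 → NEW=0, ERR=983903/8192
(2,1): OLD=52472101/262144 → NEW=255, ERR=-14374619/262144
(2,2): OLD=613826799/4194304 → NEW=255, ERR=-455720721/4194304
(2,3): OLD=6009467933/67108864 → NEW=0, ERR=6009467933/67108864
(2,4): OLD=157561252235/1073741824 → NEW=255, ERR=-116242912885/1073741824
(3,0): OLD=588256975/4194304 → NEW=255, ERR=-481290545/4194304
(3,1): OLD=3113713155/33554432 → NEW=0, ERR=3113713155/33554432
(3,2): OLD=200797712433/1073741824 → NEW=255, ERR=-73006452687/1073741824
(3,3): OLD=217212752065/2147483648 → NEW=0, ERR=217212752065/2147483648
(3,4): OLD=6563317323861/34359738368 → NEW=255, ERR=-2198415959979/34359738368
Output grid:
  Row 0: .##.#  (2 black, running=2)
  Row 1: #.#.#  (2 black, running=4)
  Row 2: .##.#  (2 black, running=6)
  Row 3: #.#.#  (2 black, running=8)

Answer: 8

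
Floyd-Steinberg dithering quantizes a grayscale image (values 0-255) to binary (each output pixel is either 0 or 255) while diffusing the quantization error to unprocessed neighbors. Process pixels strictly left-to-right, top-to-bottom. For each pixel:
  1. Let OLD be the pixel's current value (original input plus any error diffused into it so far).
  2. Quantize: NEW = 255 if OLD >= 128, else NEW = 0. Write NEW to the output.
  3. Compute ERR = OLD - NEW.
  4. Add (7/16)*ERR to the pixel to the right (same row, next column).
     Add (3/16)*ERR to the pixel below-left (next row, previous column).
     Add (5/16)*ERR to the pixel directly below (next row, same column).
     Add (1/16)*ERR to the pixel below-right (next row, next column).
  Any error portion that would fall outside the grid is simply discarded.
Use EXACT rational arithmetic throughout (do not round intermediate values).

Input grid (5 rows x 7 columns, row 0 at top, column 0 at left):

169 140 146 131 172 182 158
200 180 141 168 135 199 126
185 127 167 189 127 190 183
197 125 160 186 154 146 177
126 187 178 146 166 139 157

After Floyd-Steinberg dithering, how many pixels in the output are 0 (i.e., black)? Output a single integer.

(0,0): OLD=169 → NEW=255, ERR=-86
(0,1): OLD=819/8 → NEW=0, ERR=819/8
(0,2): OLD=24421/128 → NEW=255, ERR=-8219/128
(0,3): OLD=210755/2048 → NEW=0, ERR=210755/2048
(0,4): OLD=7111381/32768 → NEW=255, ERR=-1244459/32768
(0,5): OLD=86709203/524288 → NEW=255, ERR=-46984237/524288
(0,6): OLD=996510405/8388608 → NEW=0, ERR=996510405/8388608
(1,0): OLD=24617/128 → NEW=255, ERR=-8023/128
(1,1): OLD=171167/1024 → NEW=255, ERR=-89953/1024
(1,2): OLD=3545355/32768 → NEW=0, ERR=3545355/32768
(1,3): OLD=30980207/131072 → NEW=255, ERR=-2443153/131072
(1,4): OLD=877497645/8388608 → NEW=0, ERR=877497645/8388608
(1,5): OLD=15882011069/67108864 → NEW=255, ERR=-1230749251/67108864
(1,6): OLD=160522658931/1073741824 → NEW=255, ERR=-113281506189/1073741824
(2,0): OLD=2440261/16384 → NEW=255, ERR=-1737659/16384
(2,1): OLD=36447047/524288 → NEW=0, ERR=36447047/524288
(2,2): OLD=1864281493/8388608 → NEW=255, ERR=-274813547/8388608
(2,3): OLD=13100875309/67108864 → NEW=255, ERR=-4011885011/67108864
(2,4): OLD=69219390141/536870912 → NEW=255, ERR=-67682692419/536870912
(2,5): OLD=1990632691007/17179869184 → NEW=0, ERR=1990632691007/17179869184
(2,6): OLD=54859493504425/274877906944 → NEW=255, ERR=-15234372766295/274877906944
(3,0): OLD=1483871477/8388608 → NEW=255, ERR=-655223563/8388608
(3,1): OLD=6696146385/67108864 → NEW=0, ERR=6696146385/67108864
(3,2): OLD=100154370819/536870912 → NEW=255, ERR=-36747711741/536870912
(3,3): OLD=239845576805/2147483648 → NEW=0, ERR=239845576805/2147483648
(3,4): OLD=49878174693621/274877906944 → NEW=255, ERR=-20215691577099/274877906944
(3,5): OLD=289749454022319/2199023255552 → NEW=255, ERR=-271001476143441/2199023255552
(3,6): OLD=3976049600516273/35184372088832 → NEW=0, ERR=3976049600516273/35184372088832
(4,0): OLD=129170966459/1073741824 → NEW=0, ERR=129170966459/1073741824
(4,1): OLD=4348169126911/17179869184 → NEW=255, ERR=-32697515009/17179869184
(4,2): OLD=50290258270289/274877906944 → NEW=255, ERR=-19803608000431/274877906944
(4,3): OLD=288764400315339/2199023255552 → NEW=255, ERR=-271986529850421/2199023255552
(4,4): OLD=1280334918463601/17592186044416 → NEW=0, ERR=1280334918463601/17592186044416
(4,5): OLD=83835154572257649/562949953421312 → NEW=255, ERR=-59717083550176911/562949953421312
(4,6): OLD=1244818288291678311/9007199254740992 → NEW=255, ERR=-1052017521667274649/9007199254740992
Output grid:
  Row 0: #.#.##.  (3 black, running=3)
  Row 1: ##.#.##  (2 black, running=5)
  Row 2: #.###.#  (2 black, running=7)
  Row 3: #.#.##.  (3 black, running=10)
  Row 4: .###.##  (2 black, running=12)

Answer: 12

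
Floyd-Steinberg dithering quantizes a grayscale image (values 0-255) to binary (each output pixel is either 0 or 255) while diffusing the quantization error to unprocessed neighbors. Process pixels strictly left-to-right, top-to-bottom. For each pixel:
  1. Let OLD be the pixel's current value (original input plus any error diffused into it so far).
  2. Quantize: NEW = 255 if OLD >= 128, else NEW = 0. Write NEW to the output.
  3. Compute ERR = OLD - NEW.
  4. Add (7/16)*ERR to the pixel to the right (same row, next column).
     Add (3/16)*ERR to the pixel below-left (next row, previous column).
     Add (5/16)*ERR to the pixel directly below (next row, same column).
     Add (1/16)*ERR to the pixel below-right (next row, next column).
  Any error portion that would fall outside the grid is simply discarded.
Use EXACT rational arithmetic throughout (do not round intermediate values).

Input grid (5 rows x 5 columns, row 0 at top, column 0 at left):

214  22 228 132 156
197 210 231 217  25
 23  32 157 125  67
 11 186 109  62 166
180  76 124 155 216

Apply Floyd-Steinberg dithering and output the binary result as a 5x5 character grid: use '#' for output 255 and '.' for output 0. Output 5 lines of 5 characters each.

(0,0): OLD=214 → NEW=255, ERR=-41
(0,1): OLD=65/16 → NEW=0, ERR=65/16
(0,2): OLD=58823/256 → NEW=255, ERR=-6457/256
(0,3): OLD=495473/4096 → NEW=0, ERR=495473/4096
(0,4): OLD=13691927/65536 → NEW=255, ERR=-3019753/65536
(1,0): OLD=47347/256 → NEW=255, ERR=-17933/256
(1,1): OLD=354981/2048 → NEW=255, ERR=-167259/2048
(1,2): OLD=13783689/65536 → NEW=255, ERR=-2927991/65536
(1,3): OLD=58992661/262144 → NEW=255, ERR=-7854059/262144
(1,4): OLD=21194399/4194304 → NEW=0, ERR=21194399/4194304
(2,0): OLD=-465433/32768 → NEW=0, ERR=-465433/32768
(2,1): OLD=-13097891/1048576 → NEW=0, ERR=-13097891/1048576
(2,2): OLD=2128213079/16777216 → NEW=0, ERR=2128213079/16777216
(2,3): OLD=45443391765/268435456 → NEW=255, ERR=-23007649515/268435456
(2,4): OLD=125448913491/4294967296 → NEW=0, ERR=125448913491/4294967296
(3,0): OLD=70786423/16777216 → NEW=0, ERR=70786423/16777216
(3,1): OLD=27761503019/134217728 → NEW=255, ERR=-6464017621/134217728
(3,2): OLD=475536226249/4294967296 → NEW=0, ERR=475536226249/4294967296
(3,3): OLD=833739808609/8589934592 → NEW=0, ERR=833739808609/8589934592
(3,4): OLD=29169289287045/137438953472 → NEW=255, ERR=-5877643848315/137438953472
(4,0): OLD=369986460697/2147483648 → NEW=255, ERR=-177621869543/2147483648
(4,1): OLD=3146461242009/68719476736 → NEW=0, ERR=3146461242009/68719476736
(4,2): OLD=213107747022871/1099511627776 → NEW=255, ERR=-67267718060009/1099511627776
(4,3): OLD=2770182109534361/17592186044416 → NEW=255, ERR=-1715825331791719/17592186044416
(4,4): OLD=46733624712069295/281474976710656 → NEW=255, ERR=-25042494349147985/281474976710656
Row 0: #.#.#
Row 1: ####.
Row 2: ...#.
Row 3: .#..#
Row 4: #.###

Answer: #.#.#
####.
...#.
.#..#
#.###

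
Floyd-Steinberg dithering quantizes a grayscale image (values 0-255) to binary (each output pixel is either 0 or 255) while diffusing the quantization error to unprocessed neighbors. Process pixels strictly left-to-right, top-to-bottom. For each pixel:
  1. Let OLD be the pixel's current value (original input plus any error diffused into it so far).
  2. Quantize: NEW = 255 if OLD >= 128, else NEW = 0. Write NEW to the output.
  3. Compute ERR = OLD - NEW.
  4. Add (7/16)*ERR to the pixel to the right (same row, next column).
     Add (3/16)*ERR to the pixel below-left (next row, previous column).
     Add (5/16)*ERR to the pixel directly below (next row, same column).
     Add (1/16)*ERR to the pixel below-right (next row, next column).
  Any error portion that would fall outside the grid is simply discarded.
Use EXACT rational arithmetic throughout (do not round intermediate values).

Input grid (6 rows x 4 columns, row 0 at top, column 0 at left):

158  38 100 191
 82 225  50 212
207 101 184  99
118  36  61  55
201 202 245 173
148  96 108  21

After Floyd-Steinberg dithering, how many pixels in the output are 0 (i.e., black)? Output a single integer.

(0,0): OLD=158 → NEW=255, ERR=-97
(0,1): OLD=-71/16 → NEW=0, ERR=-71/16
(0,2): OLD=25103/256 → NEW=0, ERR=25103/256
(0,3): OLD=958057/4096 → NEW=255, ERR=-86423/4096
(1,0): OLD=13019/256 → NEW=0, ERR=13019/256
(1,1): OLD=528765/2048 → NEW=255, ERR=6525/2048
(1,2): OLD=5098945/65536 → NEW=0, ERR=5098945/65536
(1,3): OLD=257503255/1048576 → NEW=255, ERR=-9883625/1048576
(2,0): OLD=7323311/32768 → NEW=255, ERR=-1032529/32768
(2,1): OLD=111124469/1048576 → NEW=0, ERR=111124469/1048576
(2,2): OLD=530810569/2097152 → NEW=255, ERR=-3963191/2097152
(2,3): OLD=3358476421/33554432 → NEW=0, ERR=3358476421/33554432
(3,0): OLD=2147880255/16777216 → NEW=255, ERR=-2130309825/16777216
(3,1): OLD=3017693729/268435456 → NEW=0, ERR=3017693729/268435456
(3,2): OLD=389631717087/4294967296 → NEW=0, ERR=389631717087/4294967296
(3,3): OLD=8648301534361/68719476736 → NEW=0, ERR=8648301534361/68719476736
(4,0): OLD=701916721683/4294967296 → NEW=255, ERR=-393299938797/4294967296
(4,1): OLD=5996593031737/34359738368 → NEW=255, ERR=-2765140252103/34359738368
(4,2): OLD=288556356840345/1099511627776 → NEW=255, ERR=8180891757465/1099511627776
(4,3): OLD=3892324270309375/17592186044416 → NEW=255, ERR=-593683171016705/17592186044416
(5,0): OLD=57336442147235/549755813888 → NEW=0, ERR=57336442147235/549755813888
(5,1): OLD=1972995500929109/17592186044416 → NEW=0, ERR=1972995500929109/17592186044416
(5,2): OLD=1302123000303905/8796093022208 → NEW=255, ERR=-940880720359135/8796093022208
(5,3): OLD=-10098877161068199/281474976710656 → NEW=0, ERR=-10098877161068199/281474976710656
Output grid:
  Row 0: #..#  (2 black, running=2)
  Row 1: .#.#  (2 black, running=4)
  Row 2: #.#.  (2 black, running=6)
  Row 3: #...  (3 black, running=9)
  Row 4: ####  (0 black, running=9)
  Row 5: ..#.  (3 black, running=12)

Answer: 12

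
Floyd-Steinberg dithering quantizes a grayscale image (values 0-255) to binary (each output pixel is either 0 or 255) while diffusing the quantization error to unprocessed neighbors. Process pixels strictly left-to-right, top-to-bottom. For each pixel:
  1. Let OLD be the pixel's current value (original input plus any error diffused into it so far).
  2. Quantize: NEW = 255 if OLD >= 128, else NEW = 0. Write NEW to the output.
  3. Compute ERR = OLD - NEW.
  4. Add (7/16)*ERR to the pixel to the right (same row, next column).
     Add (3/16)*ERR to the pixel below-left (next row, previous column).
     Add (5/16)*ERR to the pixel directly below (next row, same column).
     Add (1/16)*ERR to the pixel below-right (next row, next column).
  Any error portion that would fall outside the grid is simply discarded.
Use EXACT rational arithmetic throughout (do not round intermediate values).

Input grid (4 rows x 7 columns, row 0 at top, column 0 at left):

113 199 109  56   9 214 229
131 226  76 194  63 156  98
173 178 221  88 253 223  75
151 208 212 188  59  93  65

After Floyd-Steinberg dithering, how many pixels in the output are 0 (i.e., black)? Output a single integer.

(0,0): OLD=113 → NEW=0, ERR=113
(0,1): OLD=3975/16 → NEW=255, ERR=-105/16
(0,2): OLD=27169/256 → NEW=0, ERR=27169/256
(0,3): OLD=419559/4096 → NEW=0, ERR=419559/4096
(0,4): OLD=3526737/65536 → NEW=0, ERR=3526737/65536
(0,5): OLD=249082423/1048576 → NEW=255, ERR=-18304457/1048576
(0,6): OLD=3713851265/16777216 → NEW=255, ERR=-564338815/16777216
(1,0): OLD=42261/256 → NEW=255, ERR=-23019/256
(1,1): OLD=433299/2048 → NEW=255, ERR=-88941/2048
(1,2): OLD=7140879/65536 → NEW=0, ERR=7140879/65536
(1,3): OLD=76127523/262144 → NEW=255, ERR=9280803/262144
(1,4): OLD=1651459785/16777216 → NEW=0, ERR=1651459785/16777216
(1,5): OLD=25590810649/134217728 → NEW=255, ERR=-8634709991/134217728
(1,6): OLD=125093904471/2147483648 → NEW=0, ERR=125093904471/2147483648
(2,0): OLD=4481281/32768 → NEW=255, ERR=-3874559/32768
(2,1): OLD=133701915/1048576 → NEW=0, ERR=133701915/1048576
(2,2): OLD=5280780305/16777216 → NEW=255, ERR=1002590225/16777216
(2,3): OLD=20196376521/134217728 → NEW=255, ERR=-14029144119/134217728
(2,4): OLD=245007693337/1073741824 → NEW=255, ERR=-28796471783/1073741824
(2,5): OLD=7154962817715/34359738368 → NEW=255, ERR=-1606770466125/34359738368
(2,6): OLD=37781319378709/549755813888 → NEW=0, ERR=37781319378709/549755813888
(3,0): OLD=2314535921/16777216 → NEW=255, ERR=-1963654159/16777216
(3,1): OLD=26904572701/134217728 → NEW=255, ERR=-7320947939/134217728
(3,2): OLD=209574959783/1073741824 → NEW=255, ERR=-64229205337/1073741824
(3,3): OLD=549205390881/4294967296 → NEW=0, ERR=549205390881/4294967296
(3,4): OLD=50171887130609/549755813888 → NEW=0, ERR=50171887130609/549755813888
(3,5): OLD=569649194136419/4398046511104 → NEW=255, ERR=-551852666195101/4398046511104
(3,6): OLD=2016585863666813/70368744177664 → NEW=0, ERR=2016585863666813/70368744177664
Output grid:
  Row 0: .#...##  (4 black, running=4)
  Row 1: ##.#.#.  (3 black, running=7)
  Row 2: #.####.  (2 black, running=9)
  Row 3: ###..#.  (3 black, running=12)

Answer: 12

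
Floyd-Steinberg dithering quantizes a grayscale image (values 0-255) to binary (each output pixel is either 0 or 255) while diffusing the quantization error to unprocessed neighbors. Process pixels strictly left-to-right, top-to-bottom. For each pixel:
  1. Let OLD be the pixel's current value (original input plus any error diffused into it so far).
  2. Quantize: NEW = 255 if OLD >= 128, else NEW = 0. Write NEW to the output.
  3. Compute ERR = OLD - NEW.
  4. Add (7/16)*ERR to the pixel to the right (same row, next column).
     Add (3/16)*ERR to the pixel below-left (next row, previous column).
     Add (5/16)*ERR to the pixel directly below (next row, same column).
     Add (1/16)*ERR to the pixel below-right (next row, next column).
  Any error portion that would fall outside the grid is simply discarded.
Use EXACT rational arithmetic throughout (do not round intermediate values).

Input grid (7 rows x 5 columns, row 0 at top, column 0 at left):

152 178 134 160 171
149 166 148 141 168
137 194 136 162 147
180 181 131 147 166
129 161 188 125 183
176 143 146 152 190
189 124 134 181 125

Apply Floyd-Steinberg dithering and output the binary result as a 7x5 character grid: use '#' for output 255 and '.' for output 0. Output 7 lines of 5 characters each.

(0,0): OLD=152 → NEW=255, ERR=-103
(0,1): OLD=2127/16 → NEW=255, ERR=-1953/16
(0,2): OLD=20633/256 → NEW=0, ERR=20633/256
(0,3): OLD=799791/4096 → NEW=255, ERR=-244689/4096
(0,4): OLD=9493833/65536 → NEW=255, ERR=-7217847/65536
(1,0): OLD=24045/256 → NEW=0, ERR=24045/256
(1,1): OLD=363771/2048 → NEW=255, ERR=-158469/2048
(1,2): OLD=7897367/65536 → NEW=0, ERR=7897367/65536
(1,3): OLD=41796043/262144 → NEW=255, ERR=-25050677/262144
(1,4): OLD=369271297/4194304 → NEW=0, ERR=369271297/4194304
(2,0): OLD=4975609/32768 → NEW=255, ERR=-3380231/32768
(2,1): OLD=160593091/1048576 → NEW=255, ERR=-106793789/1048576
(2,2): OLD=1784189961/16777216 → NEW=0, ERR=1784189961/16777216
(2,3): OLD=54412638475/268435456 → NEW=255, ERR=-14038402805/268435456
(2,4): OLD=625606294669/4294967296 → NEW=255, ERR=-469610365811/4294967296
(3,0): OLD=2158680553/16777216 → NEW=255, ERR=-2119509527/16777216
(3,1): OLD=14414319669/134217728 → NEW=0, ERR=14414319669/134217728
(3,2): OLD=837721969623/4294967296 → NEW=255, ERR=-257494690857/4294967296
(3,3): OLD=778018694047/8589934592 → NEW=0, ERR=778018694047/8589934592
(3,4): OLD=23115664586811/137438953472 → NEW=255, ERR=-11931268548549/137438953472
(4,0): OLD=235487968519/2147483648 → NEW=0, ERR=235487968519/2147483648
(4,1): OLD=15351879949319/68719476736 → NEW=255, ERR=-2171586618361/68719476736
(4,2): OLD=196960084752457/1099511627776 → NEW=255, ERR=-83415380330423/1099511627776
(4,3): OLD=1760778471404551/17592186044416 → NEW=0, ERR=1760778471404551/17592186044416
(4,4): OLD=57792740452218801/281474976710656 → NEW=255, ERR=-13983378608998479/281474976710656
(5,0): OLD=224677361596533/1099511627776 → NEW=255, ERR=-55698103486347/1099511627776
(5,1): OLD=911196324684319/8796093022208 → NEW=0, ERR=911196324684319/8796093022208
(5,2): OLD=51905273958815639/281474976710656 → NEW=255, ERR=-19870845102401641/281474976710656
(5,3): OLD=155752258041071065/1125899906842624 → NEW=255, ERR=-131352218203798055/1125899906842624
(5,4): OLD=2336292439364912259/18014398509481984 → NEW=255, ERR=-2257379180552993661/18014398509481984
(6,0): OLD=27105050133756069/140737488355328 → NEW=255, ERR=-8783009396852571/140737488355328
(6,1): OLD=507404384387786795/4503599627370496 → NEW=0, ERR=507404384387786795/4503599627370496
(6,2): OLD=10508186583397514377/72057594037927936 → NEW=255, ERR=-7866499896274109303/72057594037927936
(6,3): OLD=79405096721854415907/1152921504606846976 → NEW=0, ERR=79405096721854415907/1152921504606846976
(6,4): OLD=2004812677049027683509/18446744073709551616 → NEW=0, ERR=2004812677049027683509/18446744073709551616
Row 0: ##.##
Row 1: .#.#.
Row 2: ##.##
Row 3: #.#.#
Row 4: .##.#
Row 5: #.###
Row 6: #.#..

Answer: ##.##
.#.#.
##.##
#.#.#
.##.#
#.###
#.#..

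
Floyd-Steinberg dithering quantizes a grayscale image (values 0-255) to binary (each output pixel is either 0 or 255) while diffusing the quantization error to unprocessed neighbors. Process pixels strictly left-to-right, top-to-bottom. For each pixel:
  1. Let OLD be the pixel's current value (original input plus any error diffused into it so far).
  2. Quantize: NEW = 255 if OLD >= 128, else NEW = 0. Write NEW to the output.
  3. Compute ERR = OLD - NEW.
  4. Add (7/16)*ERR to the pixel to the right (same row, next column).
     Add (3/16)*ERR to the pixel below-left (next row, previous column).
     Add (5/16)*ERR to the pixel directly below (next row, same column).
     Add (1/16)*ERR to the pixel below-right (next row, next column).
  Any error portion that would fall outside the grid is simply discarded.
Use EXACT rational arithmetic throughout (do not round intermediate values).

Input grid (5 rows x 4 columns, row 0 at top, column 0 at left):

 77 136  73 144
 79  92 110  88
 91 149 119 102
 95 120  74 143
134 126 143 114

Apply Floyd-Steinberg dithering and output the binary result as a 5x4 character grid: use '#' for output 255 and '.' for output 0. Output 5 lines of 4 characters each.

Answer: .#.#
..#.
#.#.
.#.#
#.#.

Derivation:
(0,0): OLD=77 → NEW=0, ERR=77
(0,1): OLD=2715/16 → NEW=255, ERR=-1365/16
(0,2): OLD=9133/256 → NEW=0, ERR=9133/256
(0,3): OLD=653755/4096 → NEW=255, ERR=-390725/4096
(1,0): OLD=22289/256 → NEW=0, ERR=22289/256
(1,1): OLD=235383/2048 → NEW=0, ERR=235383/2048
(1,2): OLD=9713347/65536 → NEW=255, ERR=-6998333/65536
(1,3): OLD=14366405/1048576 → NEW=0, ERR=14366405/1048576
(2,0): OLD=4579597/32768 → NEW=255, ERR=-3776243/32768
(2,1): OLD=125742687/1048576 → NEW=0, ERR=125742687/1048576
(2,2): OLD=310054523/2097152 → NEW=255, ERR=-224719237/2097152
(2,3): OLD=1769234799/33554432 → NEW=0, ERR=1769234799/33554432
(3,0): OLD=1366864701/16777216 → NEW=0, ERR=1366864701/16777216
(3,1): OLD=44513024483/268435456 → NEW=255, ERR=-23938016797/268435456
(3,2): OLD=81092913693/4294967296 → NEW=0, ERR=81092913693/4294967296
(3,3): OLD=11066620843083/68719476736 → NEW=255, ERR=-6456845724597/68719476736
(4,0): OLD=613060743353/4294967296 → NEW=255, ERR=-482155917127/4294967296
(4,1): OLD=1980858704811/34359738368 → NEW=0, ERR=1980858704811/34359738368
(4,2): OLD=165950948260939/1099511627776 → NEW=255, ERR=-114424516821941/1099511627776
(4,3): OLD=708749719247485/17592186044416 → NEW=0, ERR=708749719247485/17592186044416
Row 0: .#.#
Row 1: ..#.
Row 2: #.#.
Row 3: .#.#
Row 4: #.#.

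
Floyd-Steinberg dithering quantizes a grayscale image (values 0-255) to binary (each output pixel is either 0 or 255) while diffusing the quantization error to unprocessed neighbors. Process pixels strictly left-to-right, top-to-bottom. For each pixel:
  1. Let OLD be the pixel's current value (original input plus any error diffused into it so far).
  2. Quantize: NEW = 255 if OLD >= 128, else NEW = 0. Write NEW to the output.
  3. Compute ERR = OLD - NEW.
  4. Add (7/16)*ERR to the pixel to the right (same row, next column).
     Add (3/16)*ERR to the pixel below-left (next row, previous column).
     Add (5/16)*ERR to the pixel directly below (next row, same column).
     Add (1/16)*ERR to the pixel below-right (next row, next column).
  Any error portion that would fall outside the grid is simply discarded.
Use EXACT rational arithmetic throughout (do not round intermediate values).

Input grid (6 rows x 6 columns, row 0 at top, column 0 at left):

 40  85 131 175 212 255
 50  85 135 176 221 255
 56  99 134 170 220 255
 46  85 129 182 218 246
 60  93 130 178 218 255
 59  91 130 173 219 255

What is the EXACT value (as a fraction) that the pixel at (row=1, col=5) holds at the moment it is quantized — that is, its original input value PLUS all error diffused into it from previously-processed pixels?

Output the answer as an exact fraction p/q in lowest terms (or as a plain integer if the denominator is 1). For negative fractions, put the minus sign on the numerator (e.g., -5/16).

(0,0): OLD=40 → NEW=0, ERR=40
(0,1): OLD=205/2 → NEW=0, ERR=205/2
(0,2): OLD=5627/32 → NEW=255, ERR=-2533/32
(0,3): OLD=71869/512 → NEW=255, ERR=-58691/512
(0,4): OLD=1325867/8192 → NEW=255, ERR=-763093/8192
(0,5): OLD=28081709/131072 → NEW=255, ERR=-5341651/131072
(1,0): OLD=2615/32 → NEW=0, ERR=2615/32
(1,1): OLD=35953/256 → NEW=255, ERR=-29327/256
(1,2): OLD=369109/8192 → NEW=0, ERR=369109/8192
(1,3): OLD=4504857/32768 → NEW=255, ERR=-3850983/32768
(1,4): OLD=263545779/2097152 → NEW=0, ERR=263545779/2097152
(1,5): OLD=9778516725/33554432 → NEW=255, ERR=1222136565/33554432
Target (1,5): original=255, with diffused error = 9778516725/33554432

Answer: 9778516725/33554432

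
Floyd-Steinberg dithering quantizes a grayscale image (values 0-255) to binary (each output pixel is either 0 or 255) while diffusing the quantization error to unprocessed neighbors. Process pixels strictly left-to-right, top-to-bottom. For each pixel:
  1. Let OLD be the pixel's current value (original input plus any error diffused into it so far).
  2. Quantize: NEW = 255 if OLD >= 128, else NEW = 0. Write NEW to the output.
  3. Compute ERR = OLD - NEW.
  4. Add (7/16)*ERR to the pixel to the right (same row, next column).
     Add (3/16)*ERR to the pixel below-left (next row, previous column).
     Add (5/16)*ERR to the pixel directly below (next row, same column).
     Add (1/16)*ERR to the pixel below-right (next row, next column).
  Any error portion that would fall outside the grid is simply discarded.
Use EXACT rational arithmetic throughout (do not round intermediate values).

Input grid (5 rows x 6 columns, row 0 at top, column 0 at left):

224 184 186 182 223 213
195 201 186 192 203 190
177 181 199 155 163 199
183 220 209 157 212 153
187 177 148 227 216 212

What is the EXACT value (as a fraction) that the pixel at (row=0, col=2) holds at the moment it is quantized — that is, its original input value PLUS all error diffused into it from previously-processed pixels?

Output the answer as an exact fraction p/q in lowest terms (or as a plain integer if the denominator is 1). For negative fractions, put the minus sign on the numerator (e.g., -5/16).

(0,0): OLD=224 → NEW=255, ERR=-31
(0,1): OLD=2727/16 → NEW=255, ERR=-1353/16
(0,2): OLD=38145/256 → NEW=255, ERR=-27135/256
Target (0,2): original=186, with diffused error = 38145/256

Answer: 38145/256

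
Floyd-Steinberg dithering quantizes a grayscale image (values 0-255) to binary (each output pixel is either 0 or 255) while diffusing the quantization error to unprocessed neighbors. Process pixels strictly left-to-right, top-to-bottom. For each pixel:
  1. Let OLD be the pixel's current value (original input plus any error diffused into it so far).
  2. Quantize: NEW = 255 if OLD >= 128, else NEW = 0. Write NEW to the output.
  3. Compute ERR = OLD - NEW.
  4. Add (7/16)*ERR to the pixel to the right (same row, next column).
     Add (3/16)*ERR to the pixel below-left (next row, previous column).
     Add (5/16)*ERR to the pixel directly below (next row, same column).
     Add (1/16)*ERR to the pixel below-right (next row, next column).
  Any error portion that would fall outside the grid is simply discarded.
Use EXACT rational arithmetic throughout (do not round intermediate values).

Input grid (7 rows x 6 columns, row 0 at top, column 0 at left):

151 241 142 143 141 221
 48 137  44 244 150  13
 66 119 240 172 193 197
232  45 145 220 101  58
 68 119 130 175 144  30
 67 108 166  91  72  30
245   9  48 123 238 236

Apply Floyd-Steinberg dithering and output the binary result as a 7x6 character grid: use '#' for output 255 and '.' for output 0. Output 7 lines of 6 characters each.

(0,0): OLD=151 → NEW=255, ERR=-104
(0,1): OLD=391/2 → NEW=255, ERR=-119/2
(0,2): OLD=3711/32 → NEW=0, ERR=3711/32
(0,3): OLD=99193/512 → NEW=255, ERR=-31367/512
(0,4): OLD=935503/8192 → NEW=0, ERR=935503/8192
(0,5): OLD=35515433/131072 → NEW=255, ERR=2092073/131072
(1,0): OLD=139/32 → NEW=0, ERR=139/32
(1,1): OLD=34701/256 → NEW=255, ERR=-30579/256
(1,2): OLD=104657/8192 → NEW=0, ERR=104657/8192
(1,3): OLD=8490333/32768 → NEW=255, ERR=134493/32768
(1,4): OLD=391425111/2097152 → NEW=255, ERR=-143348649/2097152
(1,5): OLD=-160378319/33554432 → NEW=0, ERR=-160378319/33554432
(2,0): OLD=184159/4096 → NEW=0, ERR=184159/4096
(2,1): OLD=13632709/131072 → NEW=0, ERR=13632709/131072
(2,2): OLD=593075471/2097152 → NEW=255, ERR=58301711/2097152
(2,3): OLD=2909629143/16777216 → NEW=255, ERR=-1368560937/16777216
(2,4): OLD=72644926853/536870912 → NEW=255, ERR=-64257155707/536870912
(2,5): OLD=1192889505011/8589934592 → NEW=255, ERR=-997543815949/8589934592
(3,0): OLD=556902831/2097152 → NEW=255, ERR=22129071/2097152
(3,1): OLD=1512332099/16777216 → NEW=0, ERR=1512332099/16777216
(3,2): OLD=24740419097/134217728 → NEW=255, ERR=-9485101543/134217728
(3,3): OLD=1227386788011/8589934592 → NEW=255, ERR=-963046532949/8589934592
(3,4): OLD=-846949267061/68719476736 → NEW=0, ERR=-846949267061/68719476736
(3,5): OLD=9716360973125/1099511627776 → NEW=0, ERR=9716360973125/1099511627776
(4,0): OLD=23675770145/268435456 → NEW=0, ERR=23675770145/268435456
(4,1): OLD=743739978989/4294967296 → NEW=255, ERR=-351476681491/4294967296
(4,2): OLD=7796332352567/137438953472 → NEW=0, ERR=7796332352567/137438953472
(4,3): OLD=347565233971251/2199023255552 → NEW=255, ERR=-213185696194509/2199023255552
(4,4): OLD=3250496078104291/35184372088832 → NEW=0, ERR=3250496078104291/35184372088832
(4,5): OLD=40762950880334165/562949953421312 → NEW=0, ERR=40762950880334165/562949953421312
(5,0): OLD=5443836508439/68719476736 → NEW=0, ERR=5443836508439/68719476736
(5,1): OLD=292982945051143/2199023255552 → NEW=255, ERR=-267767985114617/2199023255552
(5,2): OLD=1885211654821117/17592186044416 → NEW=0, ERR=1885211654821117/17592186044416
(5,3): OLD=72313902549844335/562949953421312 → NEW=255, ERR=-71238335572590225/562949953421312
(5,4): OLD=59700374749596415/1125899906842624 → NEW=0, ERR=59700374749596415/1125899906842624
(5,5): OLD=1469979961834313387/18014398509481984 → NEW=0, ERR=1469979961834313387/18014398509481984
(6,0): OLD=8687881047770229/35184372088832 → NEW=255, ERR=-284133834881931/35184372088832
(6,1): OLD=-4245311851303599/562949953421312 → NEW=0, ERR=-4245311851303599/562949953421312
(6,2): OLD=105499658783177129/2251799813685248 → NEW=0, ERR=105499658783177129/2251799813685248
(6,3): OLD=4344782273677684933/36028797018963968 → NEW=0, ERR=4344782273677684933/36028797018963968
(6,4): OLD=181423821218254116997/576460752303423488 → NEW=255, ERR=34426329380881127557/576460752303423488
(6,5): OLD=2683463492129178489987/9223372036854775808 → NEW=255, ERR=331503622731210658947/9223372036854775808
Row 0: ##.#.#
Row 1: .#.##.
Row 2: ..####
Row 3: #.##..
Row 4: .#.#..
Row 5: .#.#..
Row 6: #...##

Answer: ##.#.#
.#.##.
..####
#.##..
.#.#..
.#.#..
#...##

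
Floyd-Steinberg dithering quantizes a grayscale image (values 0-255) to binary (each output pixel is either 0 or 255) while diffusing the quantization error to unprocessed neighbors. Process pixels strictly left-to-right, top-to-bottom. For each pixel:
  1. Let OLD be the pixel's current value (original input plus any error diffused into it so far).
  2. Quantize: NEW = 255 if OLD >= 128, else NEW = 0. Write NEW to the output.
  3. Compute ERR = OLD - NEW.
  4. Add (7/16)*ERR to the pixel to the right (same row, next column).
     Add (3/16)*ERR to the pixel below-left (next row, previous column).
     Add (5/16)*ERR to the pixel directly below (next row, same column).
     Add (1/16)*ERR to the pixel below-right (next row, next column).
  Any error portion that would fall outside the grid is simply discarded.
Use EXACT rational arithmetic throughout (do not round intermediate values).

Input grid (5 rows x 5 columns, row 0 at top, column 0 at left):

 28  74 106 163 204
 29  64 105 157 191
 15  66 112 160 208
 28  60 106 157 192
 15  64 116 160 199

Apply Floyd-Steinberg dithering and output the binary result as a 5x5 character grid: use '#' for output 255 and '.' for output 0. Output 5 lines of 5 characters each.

(0,0): OLD=28 → NEW=0, ERR=28
(0,1): OLD=345/4 → NEW=0, ERR=345/4
(0,2): OLD=9199/64 → NEW=255, ERR=-7121/64
(0,3): OLD=117065/1024 → NEW=0, ERR=117065/1024
(0,4): OLD=4161791/16384 → NEW=255, ERR=-16129/16384
(1,0): OLD=3451/64 → NEW=0, ERR=3451/64
(1,1): OLD=48861/512 → NEW=0, ERR=48861/512
(1,2): OLD=2274209/16384 → NEW=255, ERR=-1903711/16384
(1,3): OLD=8831117/65536 → NEW=255, ERR=-7880563/65536
(1,4): OLD=152283655/1048576 → NEW=255, ERR=-115103225/1048576
(2,0): OLD=407503/8192 → NEW=0, ERR=407503/8192
(2,1): OLD=25996629/262144 → NEW=0, ERR=25996629/262144
(2,2): OLD=429891647/4194304 → NEW=0, ERR=429891647/4194304
(2,3): OLD=9356290893/67108864 → NEW=255, ERR=-7756469427/67108864
(2,4): OLD=124140284891/1073741824 → NEW=0, ERR=124140284891/1073741824
(3,0): OLD=260630879/4194304 → NEW=0, ERR=260630879/4194304
(3,1): OLD=4714497395/33554432 → NEW=255, ERR=-3841882765/33554432
(3,2): OLD=77807335137/1073741824 → NEW=0, ERR=77807335137/1073741824
(3,3): OLD=387980796249/2147483648 → NEW=255, ERR=-159627533991/2147483648
(3,4): OLD=6472872855965/34359738368 → NEW=255, ERR=-2288860427875/34359738368
(4,0): OLD=6952650545/536870912 → NEW=0, ERR=6952650545/536870912
(4,1): OLD=882291003441/17179869184 → NEW=0, ERR=882291003441/17179869184
(4,2): OLD=38488356249087/274877906944 → NEW=255, ERR=-31605510021633/274877906944
(4,3): OLD=345273277397041/4398046511104 → NEW=0, ERR=345273277397041/4398046511104
(4,4): OLD=14628505169680855/70368744177664 → NEW=255, ERR=-3315524595623465/70368744177664
Row 0: ..#.#
Row 1: ..###
Row 2: ...#.
Row 3: .#.##
Row 4: ..#.#

Answer: ..#.#
..###
...#.
.#.##
..#.#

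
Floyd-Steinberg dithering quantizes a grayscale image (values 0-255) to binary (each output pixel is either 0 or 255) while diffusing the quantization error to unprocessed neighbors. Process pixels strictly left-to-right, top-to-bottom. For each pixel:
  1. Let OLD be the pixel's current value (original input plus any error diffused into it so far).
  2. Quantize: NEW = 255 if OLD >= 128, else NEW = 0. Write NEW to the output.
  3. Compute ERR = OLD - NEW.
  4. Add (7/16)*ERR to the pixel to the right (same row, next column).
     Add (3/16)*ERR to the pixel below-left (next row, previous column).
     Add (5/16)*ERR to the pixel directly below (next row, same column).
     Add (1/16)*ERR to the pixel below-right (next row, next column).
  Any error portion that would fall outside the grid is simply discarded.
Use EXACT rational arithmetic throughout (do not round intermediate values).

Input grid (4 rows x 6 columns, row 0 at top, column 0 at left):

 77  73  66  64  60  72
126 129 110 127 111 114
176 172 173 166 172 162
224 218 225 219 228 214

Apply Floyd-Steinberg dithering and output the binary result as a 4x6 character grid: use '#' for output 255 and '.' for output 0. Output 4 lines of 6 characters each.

(0,0): OLD=77 → NEW=0, ERR=77
(0,1): OLD=1707/16 → NEW=0, ERR=1707/16
(0,2): OLD=28845/256 → NEW=0, ERR=28845/256
(0,3): OLD=464059/4096 → NEW=0, ERR=464059/4096
(0,4): OLD=7180573/65536 → NEW=0, ERR=7180573/65536
(0,5): OLD=125761483/1048576 → NEW=0, ERR=125761483/1048576
(1,0): OLD=43537/256 → NEW=255, ERR=-21743/256
(1,1): OLD=309495/2048 → NEW=255, ERR=-212745/2048
(1,2): OLD=8367299/65536 → NEW=0, ERR=8367299/65536
(1,3): OLD=64447751/262144 → NEW=255, ERR=-2398969/262144
(1,4): OLD=2865629237/16777216 → NEW=255, ERR=-1412560843/16777216
(1,5): OLD=32612861411/268435456 → NEW=0, ERR=32612861411/268435456
(2,0): OLD=4259213/32768 → NEW=255, ERR=-4096627/32768
(2,1): OLD=108498783/1048576 → NEW=0, ERR=108498783/1048576
(2,2): OLD=4193620701/16777216 → NEW=255, ERR=-84569379/16777216
(2,3): OLD=20552487989/134217728 → NEW=255, ERR=-13673032651/134217728
(2,4): OLD=529689090335/4294967296 → NEW=0, ERR=529689090335/4294967296
(2,5): OLD=17087792200649/68719476736 → NEW=255, ERR=-435674367031/68719476736
(3,0): OLD=3428132413/16777216 → NEW=255, ERR=-850057667/16777216
(3,1): OLD=29448623609/134217728 → NEW=255, ERR=-4776897031/134217728
(3,2): OLD=209615756347/1073741824 → NEW=255, ERR=-64188408773/1073741824
(3,3): OLD=12632022245361/68719476736 → NEW=255, ERR=-4891444322319/68719476736
(3,4): OLD=125258026142545/549755813888 → NEW=255, ERR=-14929706398895/549755813888
(3,5): OLD=1828229190841887/8796093022208 → NEW=255, ERR=-414774529821153/8796093022208
Row 0: ......
Row 1: ##.##.
Row 2: #.##.#
Row 3: ######

Answer: ......
##.##.
#.##.#
######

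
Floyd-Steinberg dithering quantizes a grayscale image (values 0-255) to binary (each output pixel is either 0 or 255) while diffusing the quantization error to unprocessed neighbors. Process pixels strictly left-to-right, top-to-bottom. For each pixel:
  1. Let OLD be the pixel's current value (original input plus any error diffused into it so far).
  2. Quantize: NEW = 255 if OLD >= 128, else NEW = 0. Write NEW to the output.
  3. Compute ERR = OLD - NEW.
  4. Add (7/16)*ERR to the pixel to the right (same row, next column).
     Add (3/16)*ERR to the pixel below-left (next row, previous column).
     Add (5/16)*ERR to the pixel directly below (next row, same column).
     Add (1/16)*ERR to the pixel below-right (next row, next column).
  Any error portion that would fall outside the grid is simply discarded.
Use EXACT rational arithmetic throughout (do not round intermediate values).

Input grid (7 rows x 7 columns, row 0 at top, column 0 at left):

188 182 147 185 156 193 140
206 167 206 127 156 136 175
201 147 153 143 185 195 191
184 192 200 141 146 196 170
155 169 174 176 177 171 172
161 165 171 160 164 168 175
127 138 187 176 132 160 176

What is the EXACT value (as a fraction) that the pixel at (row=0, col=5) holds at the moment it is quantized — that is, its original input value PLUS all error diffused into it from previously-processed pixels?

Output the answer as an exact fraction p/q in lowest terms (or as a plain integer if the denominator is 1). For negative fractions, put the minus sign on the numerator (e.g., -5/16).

(0,0): OLD=188 → NEW=255, ERR=-67
(0,1): OLD=2443/16 → NEW=255, ERR=-1637/16
(0,2): OLD=26173/256 → NEW=0, ERR=26173/256
(0,3): OLD=940971/4096 → NEW=255, ERR=-103509/4096
(0,4): OLD=9499053/65536 → NEW=255, ERR=-7212627/65536
(0,5): OLD=151886779/1048576 → NEW=255, ERR=-115500101/1048576
Target (0,5): original=193, with diffused error = 151886779/1048576

Answer: 151886779/1048576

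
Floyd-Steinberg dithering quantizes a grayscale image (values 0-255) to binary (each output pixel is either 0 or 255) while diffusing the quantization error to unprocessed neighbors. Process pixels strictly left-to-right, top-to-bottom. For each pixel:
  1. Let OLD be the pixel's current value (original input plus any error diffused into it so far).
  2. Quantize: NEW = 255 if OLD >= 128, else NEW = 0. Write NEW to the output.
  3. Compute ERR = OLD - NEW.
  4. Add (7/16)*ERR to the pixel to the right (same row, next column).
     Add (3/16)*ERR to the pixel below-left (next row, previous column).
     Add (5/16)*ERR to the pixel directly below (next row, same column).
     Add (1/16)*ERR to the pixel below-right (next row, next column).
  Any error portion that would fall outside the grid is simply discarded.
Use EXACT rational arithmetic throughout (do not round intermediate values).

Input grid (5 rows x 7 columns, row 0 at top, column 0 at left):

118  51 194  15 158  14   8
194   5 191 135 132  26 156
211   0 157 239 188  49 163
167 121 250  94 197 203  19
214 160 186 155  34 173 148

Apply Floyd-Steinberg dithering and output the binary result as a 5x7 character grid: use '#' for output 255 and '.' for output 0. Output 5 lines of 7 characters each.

Answer: ..#.#..
#.#.#.#
#.###..
#.#.##.
###..#.

Derivation:
(0,0): OLD=118 → NEW=0, ERR=118
(0,1): OLD=821/8 → NEW=0, ERR=821/8
(0,2): OLD=30579/128 → NEW=255, ERR=-2061/128
(0,3): OLD=16293/2048 → NEW=0, ERR=16293/2048
(0,4): OLD=5291395/32768 → NEW=255, ERR=-3064445/32768
(0,5): OLD=-14111083/524288 → NEW=0, ERR=-14111083/524288
(0,6): OLD=-31668717/8388608 → NEW=0, ERR=-31668717/8388608
(1,0): OLD=32015/128 → NEW=255, ERR=-625/128
(1,1): OLD=40233/1024 → NEW=0, ERR=40233/1024
(1,2): OLD=6916125/32768 → NEW=255, ERR=-1439715/32768
(1,3): OLD=13070841/131072 → NEW=0, ERR=13070841/131072
(1,4): OLD=1189961963/8388608 → NEW=255, ERR=-949133077/8388608
(1,5): OLD=-2581330661/67108864 → NEW=0, ERR=-2581330661/67108864
(1,6): OLD=146361442613/1073741824 → NEW=255, ERR=-127442722507/1073741824
(2,0): OLD=3552723/16384 → NEW=255, ERR=-625197/16384
(2,1): OLD=-6794623/524288 → NEW=0, ERR=-6794623/524288
(2,2): OLD=1331721283/8388608 → NEW=255, ERR=-807373757/8388608
(2,3): OLD=13696561771/67108864 → NEW=255, ERR=-3416198549/67108864
(2,4): OLD=69466514299/536870912 → NEW=255, ERR=-67435568261/536870912
(2,5): OLD=-812608019895/17179869184 → NEW=0, ERR=-812608019895/17179869184
(2,6): OLD=28260604242831/274877906944 → NEW=0, ERR=28260604242831/274877906944
(3,0): OLD=1280482147/8388608 → NEW=255, ERR=-858612893/8388608
(3,1): OLD=3472131431/67108864 → NEW=0, ERR=3472131431/67108864
(3,2): OLD=124663559173/536870912 → NEW=255, ERR=-12238523387/536870912
(3,3): OLD=82789405187/2147483648 → NEW=0, ERR=82789405187/2147483648
(3,4): OLD=44685092548451/274877906944 → NEW=255, ERR=-25408773722269/274877906944
(3,5): OLD=350094092942745/2199023255552 → NEW=255, ERR=-210656837223015/2199023255552
(3,6): OLD=220315552293383/35184372088832 → NEW=0, ERR=220315552293383/35184372088832
(4,0): OLD=205852628909/1073741824 → NEW=255, ERR=-67951536211/1073741824
(4,1): OLD=2367555239817/17179869184 → NEW=255, ERR=-2013311402103/17179869184
(4,2): OLD=37951758505767/274877906944 → NEW=255, ERR=-32142107764953/274877906944
(4,3): OLD=213597614522589/2199023255552 → NEW=0, ERR=213597614522589/2199023255552
(4,4): OLD=563953421515047/17592186044416 → NEW=0, ERR=563953421515047/17592186044416
(4,5): OLD=85841766485686151/562949953421312 → NEW=255, ERR=-57710471636748409/562949953421312
(4,6): OLD=892789282098806753/9007199254740992 → NEW=0, ERR=892789282098806753/9007199254740992
Row 0: ..#.#..
Row 1: #.#.#.#
Row 2: #.###..
Row 3: #.#.##.
Row 4: ###..#.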